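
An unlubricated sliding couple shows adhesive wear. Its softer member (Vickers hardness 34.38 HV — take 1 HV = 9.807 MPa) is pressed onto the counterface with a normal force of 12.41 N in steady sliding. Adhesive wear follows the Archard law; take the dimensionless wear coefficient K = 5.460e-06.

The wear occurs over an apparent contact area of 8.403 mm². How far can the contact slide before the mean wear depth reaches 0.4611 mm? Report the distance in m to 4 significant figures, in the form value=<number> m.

value=1.928e+04 m

All arithmetic carries full precision. Quoted intermediates are rounded; one final rounding, at four significant digits.
Hardness H = 34.38 HV × 9.807 MPa/HV = 337.2 MPa = 3.372e+08 Pa.
Contact area A = 8.403 mm² = 8.403e-06 m².
Depth limit h_lim = 0.4611 mm = 4.611e-04 m.
In SI base units, W = 12.41 N, H = 3.372e+08 Pa, K = 5.460e-06.
At the depth limit, V_lim = h_lim·A = 4.611e-04 · 8.403e-06 = 3.875e-09 m³.
Thus life L = V_lim·H/(K·W) = 3.875e-09 · 3.372e+08 / (5.460e-06 · 12.41) = 1.928e+04 m.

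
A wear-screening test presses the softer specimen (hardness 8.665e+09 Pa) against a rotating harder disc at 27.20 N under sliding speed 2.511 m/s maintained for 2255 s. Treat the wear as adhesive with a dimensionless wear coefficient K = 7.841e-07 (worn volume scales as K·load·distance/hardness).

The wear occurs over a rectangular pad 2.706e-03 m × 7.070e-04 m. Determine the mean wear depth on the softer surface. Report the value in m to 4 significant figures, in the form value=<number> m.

value=7.285e-06 m

The intermediates appear rounded; the computation keeps full float precision — a single final rounding to four significant digits.
Convert: Total distance L = v·t = 2.511 m/s × 2255 s = 5662 m.
Convert: Contact area A = 2.706e-03 m × 7.070e-04 m = 1.913e-06 m².
SI base units throughout: W = 27.20 N, H = 8.665e+09 Pa, K = 7.841e-07.
Worn volume V = K·W·L/H = 7.841e-07 · 27.20 · 5662 / 8.665e+09 = 1.394e-11 m³.
Mean wear depth h = V/A = 1.394e-11 / 1.913e-06 = 7.285e-06 m.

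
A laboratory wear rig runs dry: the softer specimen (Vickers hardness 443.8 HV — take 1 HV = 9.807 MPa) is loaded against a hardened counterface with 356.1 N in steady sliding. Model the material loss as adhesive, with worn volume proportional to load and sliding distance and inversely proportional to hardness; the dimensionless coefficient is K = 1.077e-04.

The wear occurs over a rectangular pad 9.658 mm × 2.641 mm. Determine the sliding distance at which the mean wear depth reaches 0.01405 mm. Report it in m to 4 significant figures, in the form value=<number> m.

value=40.67 m

The computation holds full precision — shown intermediates are rounded — a lone final rounding to 4 significant digits.
Convert: Hardness H = 443.8 HV × 9.807 MPa/HV = 4352 MPa = 4.352e+09 Pa.
Convert: Pad sides 9.658 mm × 2.641 mm = 0.009658 m × 0.002641 m. Contact area A = 0.009658 m × 0.002641 m = 2.551e-05 m².
Convert: Depth limit h_lim = 0.01405 mm = 1.405e-05 m.
Collected in SI base units: W = 356.1 N, H = 4.352e+09 Pa, K = 1.077e-04.
Volume at the limit: V_lim = h_lim·A = 1.405e-05 · 2.551e-05 = 3.584e-10 m³.
Thus life L = V_lim·H/(K·W) = 3.584e-10 · 4.352e+09 / (1.077e-04 · 356.1) = 40.67 m.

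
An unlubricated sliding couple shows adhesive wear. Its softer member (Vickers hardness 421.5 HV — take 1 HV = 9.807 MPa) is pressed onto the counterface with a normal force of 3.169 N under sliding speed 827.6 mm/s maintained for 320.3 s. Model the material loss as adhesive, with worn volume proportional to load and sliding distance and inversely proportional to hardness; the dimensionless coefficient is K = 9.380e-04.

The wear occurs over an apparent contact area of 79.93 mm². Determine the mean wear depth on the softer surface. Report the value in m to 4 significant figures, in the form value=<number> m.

Intermediates are printed rounded. Every step maintains full precision — one final rounding, at four significant digits.
Sliding speed v = 827.6 mm/s = 0.8276 m/s. Total distance L = v·t = 0.8276 m/s × 320.3 s = 265.1 m.
Hardness H = 421.5 HV × 9.807 MPa/HV = 4134 MPa = 4.134e+09 Pa.
Contact area A = 79.93 mm² = 7.993e-05 m².
Expressed in SI base units: W = 3.169 N, H = 4.134e+09 Pa, K = 9.380e-04.
The Archard volume V = K·W·L/H = 9.380e-04 · 3.169 · 265.1 / 4.134e+09 = 1.906e-10 m³.
Wear depth h = V/A = 1.906e-10 / 7.993e-05 = 2.385e-06 m.

value=2.385e-06 m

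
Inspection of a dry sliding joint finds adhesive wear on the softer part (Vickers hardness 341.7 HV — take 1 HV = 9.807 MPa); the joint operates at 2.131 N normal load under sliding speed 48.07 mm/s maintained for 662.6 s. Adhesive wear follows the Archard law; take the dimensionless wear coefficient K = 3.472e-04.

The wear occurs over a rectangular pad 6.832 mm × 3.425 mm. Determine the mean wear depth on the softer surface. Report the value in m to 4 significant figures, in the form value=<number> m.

value=3.005e-07 m

The intermediates are printed rounded. Each operation runs at full float precision — a lone final rounding to four significant figures.
Convert: Sliding speed v = 48.07 mm/s = 0.04807 m/s. The distance L = v·t = 0.04807 m/s × 662.6 s = 31.85 m.
Convert: Hardness H = 341.7 HV × 9.807 MPa/HV = 3351 MPa = 3.351e+09 Pa.
Convert: Pad sides 6.832 mm × 3.425 mm = 0.006832 m × 0.003425 m. Contact area A = 0.006832 m × 0.003425 m = 2.340e-05 m².
In SI base units: W = 2.131 N, H = 3.351e+09 Pa, K = 3.472e-04.
Apply Archard: V = K·W·L/H = 3.472e-04 · 2.131 · 31.85 / 3.351e+09 = 7.032e-12 m³.
Depth h = V/A = 7.032e-12 / 2.340e-05 = 3.005e-07 m.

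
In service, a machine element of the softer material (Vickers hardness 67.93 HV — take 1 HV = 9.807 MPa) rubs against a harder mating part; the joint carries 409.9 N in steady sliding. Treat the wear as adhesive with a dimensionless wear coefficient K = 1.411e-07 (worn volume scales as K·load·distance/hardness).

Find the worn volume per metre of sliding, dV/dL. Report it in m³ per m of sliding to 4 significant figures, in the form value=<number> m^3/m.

Intermediate values are shown rounded — each operation maintains exact precision; one last rounding: 4 significant digits.
Hardness H = 67.93 HV × 9.807 MPa/HV = 666.2 MPa = 6.662e+08 Pa.
In SI base units, W = 409.9 N, H = 6.662e+08 Pa, K = 1.411e-07.
Rate of wear dV/dL = K·W/H: 1.411e-07 · 409.9 / 6.662e+08 = 8.682e-14 m³/m.

value=8.682e-14 m^3/m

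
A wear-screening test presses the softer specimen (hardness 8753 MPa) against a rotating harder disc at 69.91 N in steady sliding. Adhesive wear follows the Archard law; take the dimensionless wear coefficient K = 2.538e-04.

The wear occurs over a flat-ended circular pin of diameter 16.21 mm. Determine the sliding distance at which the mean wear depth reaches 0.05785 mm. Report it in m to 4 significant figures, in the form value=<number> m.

value=5890 m

The computation keeps full float precision; displayed values are rounded. Rounded just once: 4 significant digits.
Convert: Hardness H = 8753 MPa = 8.753e+09 Pa.
Convert: Pin diameter d = 16.21 mm = 0.01621 m. Contact area A = π·d²/4 = π·(0.01621 m)²/4 = 2.064e-04 m².
Convert: Depth limit h_lim = 0.05785 mm = 5.785e-05 m.
Expressed in SI base units: W = 69.91 N, H = 8.753e+09 Pa, K = 2.538e-04.
Wearable volume V_lim = h_lim·A = 5.785e-05 · 2.064e-04 = 1.194e-08 m³.
Sliding life L = V_lim·H/(K·W) = 1.194e-08 · 8.753e+09 / (2.538e-04 · 69.91) = 5890 m.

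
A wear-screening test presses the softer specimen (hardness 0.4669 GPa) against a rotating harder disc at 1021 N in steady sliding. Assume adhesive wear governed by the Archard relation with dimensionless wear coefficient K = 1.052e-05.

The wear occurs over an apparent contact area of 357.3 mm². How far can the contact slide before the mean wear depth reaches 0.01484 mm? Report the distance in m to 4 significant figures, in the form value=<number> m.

value=230.5 m

The intermediates are printed rounded, and every step runs at full precision. Rounded just once: four significant digits.
Hardness H = 0.4669 GPa = 4.669e+08 Pa.
Contact area A = 357.3 mm² = 3.573e-04 m².
Depth limit h_lim = 0.01484 mm = 1.484e-05 m.
Working in SI base units: W = 1021 N, H = 4.669e+08 Pa, K = 1.052e-05.
Volume at the limit: V_lim = h_lim·A = 1.484e-05 · 3.573e-04 = 5.302e-09 m³.
Thus life L = V_lim·H/(K·W) = 5.302e-09 · 4.669e+08 / (1.052e-05 · 1021) = 230.5 m.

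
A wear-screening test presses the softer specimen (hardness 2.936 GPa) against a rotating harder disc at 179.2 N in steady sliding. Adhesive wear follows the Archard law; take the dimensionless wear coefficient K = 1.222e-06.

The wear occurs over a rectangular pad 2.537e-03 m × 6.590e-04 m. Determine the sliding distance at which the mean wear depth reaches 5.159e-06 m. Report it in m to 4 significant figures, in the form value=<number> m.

value=115.6 m

The algebra holds full float precision, and the intermediates are displayed rounded. Rounded once at the end: 4 significant figures.
Hardness H = 2.936 GPa = 2.936e+09 Pa.
Contact area A = 2.537e-03 m × 6.590e-04 m = 1.672e-06 m².
Expressed in SI base units: W = 179.2 N, H = 2.936e+09 Pa, K = 1.222e-06.
Limit volume V_lim = h_lim·A = 5.159e-06 · 1.672e-06 = 8.625e-12 m³.
Sliding life L = V_lim·H/(K·W) = 8.625e-12 · 2.936e+09 / (1.222e-06 · 179.2) = 115.6 m.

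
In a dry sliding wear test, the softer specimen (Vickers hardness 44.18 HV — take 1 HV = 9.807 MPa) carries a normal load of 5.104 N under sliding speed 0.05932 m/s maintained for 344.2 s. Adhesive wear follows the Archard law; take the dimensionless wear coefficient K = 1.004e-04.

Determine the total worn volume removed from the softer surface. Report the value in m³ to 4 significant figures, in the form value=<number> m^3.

value=2.415e-11 m^3

Shown intermediates are rounded; all working math maintains full float precision; rounded once at the end: four significant digits.
Distance covered L = v·t = 0.05932 m/s × 344.2 s = 20.42 m.
Hardness H = 44.18 HV × 9.807 MPa/HV = 433.3 MPa = 4.333e+08 Pa.
Expressed in SI base units: W = 5.104 N, H = 4.333e+08 Pa, K = 1.004e-04.
Archard relation: V = K·W·L/H = 1.004e-04 · 5.104 · 20.42 / 4.333e+08 = 2.415e-11 m³.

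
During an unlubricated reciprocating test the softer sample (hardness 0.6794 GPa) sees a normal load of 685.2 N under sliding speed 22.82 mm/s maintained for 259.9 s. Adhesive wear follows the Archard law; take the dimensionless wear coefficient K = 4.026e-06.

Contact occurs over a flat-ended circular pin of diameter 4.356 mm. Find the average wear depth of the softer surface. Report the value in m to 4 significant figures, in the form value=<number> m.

The computation holds exact precision. Displayed values are rounded; one last rounding to 4 significant digits.
Sliding speed v = 22.82 mm/s = 0.02282 m/s. Path length L = v·t = 0.02282 m/s × 259.9 s = 5.931 m.
Hardness H = 0.6794 GPa = 6.794e+08 Pa.
Pin diameter d = 4.356 mm = 0.004356 m. Contact area A = π·d²/4 = π·(0.004356 m)²/4 = 1.490e-05 m².
In SI base units: W = 685.2 N, H = 6.794e+08 Pa, K = 4.026e-06.
Archard volume V = K·W·L/H = 4.026e-06 · 685.2 · 5.931 / 6.794e+08 = 2.408e-11 m³.
Mean wear depth h = V/A = 2.408e-11 / 1.490e-05 = 1.616e-06 m.

value=1.616e-06 m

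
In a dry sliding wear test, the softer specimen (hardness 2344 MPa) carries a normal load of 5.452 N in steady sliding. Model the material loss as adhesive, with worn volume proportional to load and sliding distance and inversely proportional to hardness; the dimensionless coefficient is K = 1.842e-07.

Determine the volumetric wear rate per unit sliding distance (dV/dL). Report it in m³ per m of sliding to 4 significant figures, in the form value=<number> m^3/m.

value=4.284e-16 m^3/m

Each operation runs at exact precision, and the intermediates are shown rounded, and a single final rounding to four significant digits.
Hardness H = 2344 MPa = 2.344e+09 Pa.
Restated in SI base units: W = 5.452 N, H = 2.344e+09 Pa, K = 1.842e-07.
The wear rate dV/dL = K·W/H: 1.842e-07 · 5.452 / 2.344e+09 = 4.284e-16 m³/m.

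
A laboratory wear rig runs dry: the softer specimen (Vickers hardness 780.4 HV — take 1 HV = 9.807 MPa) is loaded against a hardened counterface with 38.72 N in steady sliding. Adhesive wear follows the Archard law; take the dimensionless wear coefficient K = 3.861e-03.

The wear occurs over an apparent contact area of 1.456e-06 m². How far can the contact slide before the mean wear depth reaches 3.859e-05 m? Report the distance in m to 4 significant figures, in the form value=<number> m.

All arithmetic runs at exact precision; intermediates are displayed rounded. Rounded just once, at 4 significant digits.
Convert: Hardness H = 780.4 HV × 9.807 MPa/HV = 7653 MPa = 7.653e+09 Pa.
Restated in SI base units: W = 38.72 N, H = 7.653e+09 Pa, K = 3.861e-03.
Volume at the limit: V_lim = h_lim·A = 3.859e-05 · 1.456e-06 = 5.619e-11 m³.
So the life L = V_lim·H/(K·W) = 5.619e-11 · 7.653e+09 / (3.861e-03 · 38.72) = 2.876 m.

value=2.876 m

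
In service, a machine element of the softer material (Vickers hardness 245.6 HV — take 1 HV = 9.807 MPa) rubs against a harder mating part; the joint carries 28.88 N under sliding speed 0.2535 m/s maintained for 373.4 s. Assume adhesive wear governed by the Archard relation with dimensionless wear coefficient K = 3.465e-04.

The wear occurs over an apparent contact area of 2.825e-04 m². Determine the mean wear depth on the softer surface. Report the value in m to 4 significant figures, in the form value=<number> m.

value=1.392e-06 m

The computation keeps full float precision, and the intermediates are displayed rounded; one last rounding, at 4 significant digits.
Path length L = v·t = 0.2535 m/s × 373.4 s = 94.66 m.
Hardness H = 245.6 HV × 9.807 MPa/HV = 2409 MPa = 2.409e+09 Pa.
Working in SI base units: W = 28.88 N, H = 2.409e+09 Pa, K = 3.465e-04.
Archard relation: V = K·W·L/H = 3.465e-04 · 28.88 · 94.66 / 2.409e+09 = 3.933e-10 m³.
Mean depth h = V/A = 3.933e-10 / 2.825e-04 = 1.392e-06 m.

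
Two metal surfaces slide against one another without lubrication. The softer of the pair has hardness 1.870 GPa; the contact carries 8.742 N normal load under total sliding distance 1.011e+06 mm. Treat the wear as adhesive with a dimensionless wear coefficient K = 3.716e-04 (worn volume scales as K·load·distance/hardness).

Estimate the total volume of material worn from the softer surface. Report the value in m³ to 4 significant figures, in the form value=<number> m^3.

Intermediate values appear rounded — the computation runs at full float precision — rounded just once to four significant figures.
Convert: Total distance L = 1.011e+06 mm = 1011 m.
Convert: Hardness H = 1.870 GPa = 1.870e+09 Pa.
In SI base units, W = 8.742 N, H = 1.870e+09 Pa, K = 3.716e-04.
Archard relation: V = K·W·L/H = 3.716e-04 · 8.742 · 1011 / 1.870e+09 = 1.756e-09 m³.

value=1.756e-09 m^3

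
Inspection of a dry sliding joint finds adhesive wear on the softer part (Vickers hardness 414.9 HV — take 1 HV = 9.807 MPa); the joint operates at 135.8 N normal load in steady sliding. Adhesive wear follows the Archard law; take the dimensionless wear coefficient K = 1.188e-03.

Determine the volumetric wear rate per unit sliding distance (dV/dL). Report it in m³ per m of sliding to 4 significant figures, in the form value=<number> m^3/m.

All arithmetic maintains full float precision. Printed values are rounded; a lone final rounding, at four significant figures.
Convert: Hardness H = 414.9 HV × 9.807 MPa/HV = 4069 MPa = 4.069e+09 Pa.
Working in SI base units: W = 135.8 N, H = 4.069e+09 Pa, K = 1.188e-03.
Sliding wear rate dV/dL = K·W/H (no L dependence): 1.188e-03 · 135.8 / 4.069e+09 = 3.965e-11 m³/m.

value=3.965e-11 m^3/m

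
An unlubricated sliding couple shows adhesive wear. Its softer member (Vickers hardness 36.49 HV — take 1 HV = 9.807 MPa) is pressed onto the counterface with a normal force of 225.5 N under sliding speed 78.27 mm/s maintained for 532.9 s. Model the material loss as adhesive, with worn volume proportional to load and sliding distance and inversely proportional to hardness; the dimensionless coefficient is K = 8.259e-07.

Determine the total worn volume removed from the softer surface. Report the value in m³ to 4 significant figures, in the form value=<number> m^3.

Quoted intermediates are rounded; all arithmetic holds full precision — a single final rounding, at four significant figures.
Convert: Sliding speed v = 78.27 mm/s = 0.07827 m/s. Path length L = v·t = 0.07827 m/s × 532.9 s = 41.71 m.
Convert: Hardness H = 36.49 HV × 9.807 MPa/HV = 357.9 MPa = 3.579e+08 Pa.
As SI base values: W = 225.5 N, H = 3.579e+08 Pa, K = 8.259e-07.
Archard volume V = K·W·L/H = 8.259e-07 · 225.5 · 41.71 / 3.579e+08 = 2.171e-11 m³.

value=2.171e-11 m^3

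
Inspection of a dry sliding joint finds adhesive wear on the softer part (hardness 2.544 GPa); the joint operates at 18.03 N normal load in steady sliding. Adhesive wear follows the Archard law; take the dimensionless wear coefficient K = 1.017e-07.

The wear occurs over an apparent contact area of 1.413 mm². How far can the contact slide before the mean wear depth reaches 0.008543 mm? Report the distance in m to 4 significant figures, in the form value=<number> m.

value=1.675e+04 m

Each operation runs at exact precision. Intermediate values are displayed rounded, and one last rounding to four significant digits.
Hardness H = 2.544 GPa = 2.544e+09 Pa.
Contact area A = 1.413 mm² = 1.413e-06 m².
Depth limit h_lim = 0.008543 mm = 8.543e-06 m.
Working in SI base units: W = 18.03 N, H = 2.544e+09 Pa, K = 1.017e-07.
Volume at the limit: V_lim = h_lim·A = 8.543e-06 · 1.413e-06 = 1.207e-11 m³.
Inverting, life L = V_lim·H/(K·W) = 1.207e-11 · 2.544e+09 / (1.017e-07 · 18.03) = 1.675e+04 m.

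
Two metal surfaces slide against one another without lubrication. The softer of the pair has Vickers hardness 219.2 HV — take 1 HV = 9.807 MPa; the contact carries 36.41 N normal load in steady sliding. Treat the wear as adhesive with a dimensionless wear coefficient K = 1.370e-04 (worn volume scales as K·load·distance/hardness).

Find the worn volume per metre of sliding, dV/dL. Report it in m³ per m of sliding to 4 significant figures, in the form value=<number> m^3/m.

value=2.320e-12 m^3/m

Every step keeps full float precision — intermediates are shown rounded, and rounded just once to four significant digits.
Convert: Hardness H = 219.2 HV × 9.807 MPa/HV = 2150 MPa = 2.150e+09 Pa.
Expressed in SI base units: W = 36.41 N, H = 2.150e+09 Pa, K = 1.370e-04.
Volumetric rate dV/dL = K·W/H (independent of L): 1.370e-04 · 36.41 / 2.150e+09 = 2.320e-12 m³/m.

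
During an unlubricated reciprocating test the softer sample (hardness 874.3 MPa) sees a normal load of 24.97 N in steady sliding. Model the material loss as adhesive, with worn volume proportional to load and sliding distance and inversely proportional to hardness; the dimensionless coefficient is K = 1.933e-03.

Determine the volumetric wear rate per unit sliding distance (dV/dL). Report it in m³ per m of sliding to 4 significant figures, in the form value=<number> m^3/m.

The computation carries full precision. Shown intermediates are rounded; a lone final rounding to four significant figures.
Convert: Hardness H = 874.3 MPa = 8.743e+08 Pa.
Working in SI base units: W = 24.97 N, H = 8.743e+08 Pa, K = 1.933e-03.
Sliding wear rate dV/dL = K·W/H — distance-free: 1.933e-03 · 24.97 / 8.743e+08 = 5.521e-11 m³/m.

value=5.521e-11 m^3/m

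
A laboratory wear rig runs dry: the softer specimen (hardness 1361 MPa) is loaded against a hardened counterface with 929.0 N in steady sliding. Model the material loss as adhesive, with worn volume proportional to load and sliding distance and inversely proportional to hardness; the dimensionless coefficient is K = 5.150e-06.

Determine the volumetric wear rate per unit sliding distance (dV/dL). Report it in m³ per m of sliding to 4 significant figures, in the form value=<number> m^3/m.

value=3.515e-12 m^3/m

All working math holds exact precision; displayed values are rounded; rounded once at the end to 4 significant digits.
Convert: Hardness H = 1361 MPa = 1.361e+09 Pa.
Restated in SI base units: W = 929.0 N, H = 1.361e+09 Pa, K = 5.150e-06.
Sliding wear rate dV/dL = K·W/H: 5.150e-06 · 929.0 / 1.361e+09 = 3.515e-12 m³/m.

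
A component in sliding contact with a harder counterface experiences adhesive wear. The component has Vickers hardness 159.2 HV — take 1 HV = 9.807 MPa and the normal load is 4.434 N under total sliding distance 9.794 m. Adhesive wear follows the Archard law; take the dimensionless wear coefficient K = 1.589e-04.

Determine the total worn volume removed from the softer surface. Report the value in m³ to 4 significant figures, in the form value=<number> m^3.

All working math holds full precision; intermediate values are shown rounded; one final rounding: 4 significant digits.
Hardness H = 159.2 HV × 9.807 MPa/HV = 1561 MPa = 1.561e+09 Pa.
SI base units throughout: W = 4.434 N, H = 1.561e+09 Pa, K = 1.589e-04.
By Archard's law, V = K·W·L/H = 1.589e-04 · 4.434 · 9.794 / 1.561e+09 = 4.420e-12 m³.

value=4.420e-12 m^3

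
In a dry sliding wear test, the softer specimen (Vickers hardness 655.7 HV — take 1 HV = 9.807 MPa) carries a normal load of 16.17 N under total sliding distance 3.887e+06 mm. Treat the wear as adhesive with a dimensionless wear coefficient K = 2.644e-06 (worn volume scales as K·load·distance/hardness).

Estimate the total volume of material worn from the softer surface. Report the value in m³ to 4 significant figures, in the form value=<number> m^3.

value=2.584e-11 m^3

All working math maintains full precision; the intermediates are printed rounded; one final rounding: four significant digits.
Convert: Total distance L = 3.887e+06 mm = 3887 m.
Convert: Hardness H = 655.7 HV × 9.807 MPa/HV = 6430 MPa = 6.430e+09 Pa.
In SI base units: W = 16.17 N, H = 6.430e+09 Pa, K = 2.644e-06.
Worn volume V = K·W·L/H = 2.644e-06 · 16.17 · 3887 / 6.430e+09 = 2.584e-11 m³.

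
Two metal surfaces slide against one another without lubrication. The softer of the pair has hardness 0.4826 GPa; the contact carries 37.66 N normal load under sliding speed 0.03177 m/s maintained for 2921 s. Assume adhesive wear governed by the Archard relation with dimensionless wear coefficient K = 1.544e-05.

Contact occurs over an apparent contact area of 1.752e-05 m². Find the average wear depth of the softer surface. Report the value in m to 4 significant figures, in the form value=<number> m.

value=6.382e-06 m

Every step runs at full precision, and displayed values are rounded. Rounded once at the end to 4 significant figures.
Convert: Total distance L = v·t = 0.03177 m/s × 2921 s = 92.80 m.
Convert: Hardness H = 0.4826 GPa = 4.826e+08 Pa.
SI base units throughout: W = 37.66 N, H = 4.826e+08 Pa, K = 1.544e-05.
By Archard's law, V = K·W·L/H = 1.544e-05 · 37.66 · 92.80 / 4.826e+08 = 1.118e-10 m³.
Wear depth h = V/A = 1.118e-10 / 1.752e-05 = 6.382e-06 m.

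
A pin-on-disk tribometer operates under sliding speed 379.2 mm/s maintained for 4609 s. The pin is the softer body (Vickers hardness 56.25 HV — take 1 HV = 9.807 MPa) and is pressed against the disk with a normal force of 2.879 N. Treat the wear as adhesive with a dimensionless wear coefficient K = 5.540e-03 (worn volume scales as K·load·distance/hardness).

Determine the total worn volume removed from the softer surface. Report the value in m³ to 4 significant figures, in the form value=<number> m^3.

Every step runs at full precision — shown intermediates are rounded. Rounded just once to 4 significant figures.
Convert: Sliding speed v = 379.2 mm/s = 0.3792 m/s. Distance covered L = v·t = 0.3792 m/s × 4609 s = 1748 m.
Convert: Hardness H = 56.25 HV × 9.807 MPa/HV = 551.6 MPa = 5.516e+08 Pa.
SI base units throughout: W = 2.879 N, H = 5.516e+08 Pa, K = 5.540e-03.
Archard volume V = K·W·L/H = 5.540e-03 · 2.879 · 1748 / 5.516e+08 = 5.053e-08 m³.

value=5.053e-08 m^3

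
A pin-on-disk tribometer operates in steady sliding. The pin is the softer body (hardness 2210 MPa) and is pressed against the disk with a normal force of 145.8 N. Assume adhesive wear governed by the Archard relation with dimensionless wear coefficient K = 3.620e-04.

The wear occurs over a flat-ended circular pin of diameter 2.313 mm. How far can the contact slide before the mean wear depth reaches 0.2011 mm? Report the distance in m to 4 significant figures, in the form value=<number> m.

value=35.38 m

Intermediate values appear rounded — all working math keeps exact precision. Rounded just once: 4 significant digits.
Hardness H = 2210 MPa = 2.210e+09 Pa.
Pin diameter d = 2.313 mm = 0.002313 m. Contact area A = π·d²/4 = π·(0.002313 m)²/4 = 4.202e-06 m².
Depth limit h_lim = 0.2011 mm = 2.011e-04 m.
Working in SI base units: W = 145.8 N, H = 2.210e+09 Pa, K = 3.620e-04.
Limit volume V_lim = h_lim·A = 2.011e-04 · 4.202e-06 = 8.450e-10 m³.
Thus life L = V_lim·H/(K·W) = 8.450e-10 · 2.210e+09 / (3.620e-04 · 145.8) = 35.38 m.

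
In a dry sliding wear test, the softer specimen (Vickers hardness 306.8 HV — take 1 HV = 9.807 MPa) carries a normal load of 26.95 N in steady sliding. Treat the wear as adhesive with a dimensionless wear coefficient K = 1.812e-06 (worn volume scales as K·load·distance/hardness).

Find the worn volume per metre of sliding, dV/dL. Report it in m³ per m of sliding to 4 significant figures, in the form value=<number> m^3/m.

The computation runs at exact precision, and intermediate values appear rounded. Rounded once at the end: four significant digits.
Hardness H = 306.8 HV × 9.807 MPa/HV = 3009 MPa = 3.009e+09 Pa.
Collected in SI base units: W = 26.95 N, H = 3.009e+09 Pa, K = 1.812e-06.
The wear rate dV/dL = K·W/H, so: 1.812e-06 · 26.95 / 3.009e+09 = 1.623e-14 m³/m.

value=1.623e-14 m^3/m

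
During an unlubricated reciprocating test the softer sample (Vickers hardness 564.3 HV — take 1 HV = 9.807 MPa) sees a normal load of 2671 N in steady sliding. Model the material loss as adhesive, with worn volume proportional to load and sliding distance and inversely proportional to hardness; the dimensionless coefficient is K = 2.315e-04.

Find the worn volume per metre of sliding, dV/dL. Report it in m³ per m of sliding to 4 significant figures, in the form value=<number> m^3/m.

The algebra maintains full precision, and intermediate values are shown rounded. Rounded once at the end: 4 significant figures.
Hardness H = 564.3 HV × 9.807 MPa/HV = 5534 MPa = 5.534e+09 Pa.
In SI base units: W = 2671 N, H = 5.534e+09 Pa, K = 2.315e-04.
Sliding wear rate dV/dL = K·W/H — distance-free: 2.315e-04 · 2671 / 5.534e+09 = 1.117e-10 m³/m.

value=1.117e-10 m^3/m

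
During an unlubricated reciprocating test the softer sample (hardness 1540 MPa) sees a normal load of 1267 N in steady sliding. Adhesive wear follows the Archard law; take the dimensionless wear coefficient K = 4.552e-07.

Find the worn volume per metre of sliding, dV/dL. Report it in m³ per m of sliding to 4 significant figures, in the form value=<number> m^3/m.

value=3.745e-13 m^3/m

The intermediates are shown rounded; all working math holds exact precision — one last rounding, at four significant figures.
Hardness H = 1540 MPa = 1.540e+09 Pa.
In SI base units: W = 1267 N, H = 1.540e+09 Pa, K = 4.552e-07.
The wear rate dV/dL = K·W/H (no L dependence): 4.552e-07 · 1267 / 1.540e+09 = 3.745e-13 m³/m.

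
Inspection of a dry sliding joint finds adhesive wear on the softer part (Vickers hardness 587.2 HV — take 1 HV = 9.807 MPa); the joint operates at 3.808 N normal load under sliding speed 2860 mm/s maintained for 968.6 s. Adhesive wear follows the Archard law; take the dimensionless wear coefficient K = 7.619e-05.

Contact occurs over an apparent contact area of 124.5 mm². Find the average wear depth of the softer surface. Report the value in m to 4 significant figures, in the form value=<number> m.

All working math carries full float precision — intermediates appear rounded. Rounded just once to four significant figures.
Sliding speed v = 2860 mm/s = 2.860 m/s. Path length L = v·t = 2.860 m/s × 968.6 s = 2770 m.
Hardness H = 587.2 HV × 9.807 MPa/HV = 5759 MPa = 5.759e+09 Pa.
Contact area A = 124.5 mm² = 1.245e-04 m².
Working in SI base units: W = 3.808 N, H = 5.759e+09 Pa, K = 7.619e-05.
Volume removed: V = K·W·L/H = 7.619e-05 · 3.808 · 2770 / 5.759e+09 = 1.396e-10 m³.
Depth h = V/A = 1.396e-10 / 1.245e-04 = 1.121e-06 m.

value=1.121e-06 m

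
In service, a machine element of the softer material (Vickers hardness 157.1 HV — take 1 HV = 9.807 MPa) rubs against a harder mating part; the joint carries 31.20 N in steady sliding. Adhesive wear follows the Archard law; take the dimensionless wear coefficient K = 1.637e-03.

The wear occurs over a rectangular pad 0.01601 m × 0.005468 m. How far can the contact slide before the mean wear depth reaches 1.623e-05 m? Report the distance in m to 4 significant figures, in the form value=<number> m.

Displayed values are rounded — the algebra keeps full precision. Rounded once at the end to four significant figures.
Convert: Hardness H = 157.1 HV × 9.807 MPa/HV = 1541 MPa = 1.541e+09 Pa.
Convert: Contact area A = 0.01601 m × 0.005468 m = 8.754e-05 m².
As SI base values: W = 31.20 N, H = 1.541e+09 Pa, K = 1.637e-03.
Wearable volume V_lim = h_lim·A = 1.623e-05 · 8.754e-05 = 1.421e-09 m³.
Sliding life L = V_lim·H/(K·W) = 1.421e-09 · 1.541e+09 / (1.637e-03 · 31.20) = 42.86 m.

value=42.86 m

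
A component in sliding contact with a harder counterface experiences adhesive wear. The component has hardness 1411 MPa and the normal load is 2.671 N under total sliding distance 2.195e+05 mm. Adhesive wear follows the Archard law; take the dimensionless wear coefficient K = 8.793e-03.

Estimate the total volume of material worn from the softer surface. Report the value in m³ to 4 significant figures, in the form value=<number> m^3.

value=3.654e-09 m^3

Quoted intermediates are rounded. The algebra runs at full float precision; rounded once at the end to 4 significant digits.
Distance covered L = 2.195e+05 mm = 219.5 m.
Hardness H = 1411 MPa = 1.411e+09 Pa.
Working in SI base units: W = 2.671 N, H = 1.411e+09 Pa, K = 8.793e-03.
Wear volume V = K·W·L/H = 8.793e-03 · 2.671 · 219.5 / 1.411e+09 = 3.654e-09 m³.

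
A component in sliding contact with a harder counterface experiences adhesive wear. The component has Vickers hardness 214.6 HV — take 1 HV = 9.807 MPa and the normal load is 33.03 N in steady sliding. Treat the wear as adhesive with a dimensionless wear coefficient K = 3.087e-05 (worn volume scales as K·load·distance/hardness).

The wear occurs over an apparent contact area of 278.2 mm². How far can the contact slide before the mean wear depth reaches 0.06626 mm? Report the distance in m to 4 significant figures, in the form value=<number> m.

Intermediates appear rounded — the algebra maintains exact precision. Rounded just once: four significant digits.
Convert: Hardness H = 214.6 HV × 9.807 MPa/HV = 2105 MPa = 2.105e+09 Pa.
Convert: Contact area A = 278.2 mm² = 2.782e-04 m².
Convert: Depth limit h_lim = 0.06626 mm = 6.626e-05 m.
As SI base values: W = 33.03 N, H = 2.105e+09 Pa, K = 3.087e-05.
Allowed volume V_lim = h_lim·A = 6.626e-05 · 2.782e-04 = 1.843e-08 m³.
Thus life L = V_lim·H/(K·W) = 1.843e-08 · 2.105e+09 / (3.087e-05 · 33.03) = 3.805e+04 m.

value=3.805e+04 m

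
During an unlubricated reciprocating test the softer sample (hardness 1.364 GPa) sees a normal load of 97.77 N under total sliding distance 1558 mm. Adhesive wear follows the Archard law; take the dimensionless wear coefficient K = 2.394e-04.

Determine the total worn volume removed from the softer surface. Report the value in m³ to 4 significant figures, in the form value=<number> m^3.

Each operation carries exact precision; displayed values are rounded; rounded just once, at 4 significant digits.
The distance L = 1558 mm = 1.558 m.
Hardness H = 1.364 GPa = 1.364e+09 Pa.
SI base units throughout: W = 97.77 N, H = 1.364e+09 Pa, K = 2.394e-04.
Worn volume V = K·W·L/H = 2.394e-04 · 97.77 · 1.558 / 1.364e+09 = 2.674e-11 m³.

value=2.674e-11 m^3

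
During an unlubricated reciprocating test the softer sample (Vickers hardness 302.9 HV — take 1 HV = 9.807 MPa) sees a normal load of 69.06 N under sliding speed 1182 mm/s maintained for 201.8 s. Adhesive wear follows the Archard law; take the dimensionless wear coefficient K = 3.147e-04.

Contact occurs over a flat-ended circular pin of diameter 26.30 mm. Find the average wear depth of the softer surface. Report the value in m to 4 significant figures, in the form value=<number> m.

value=3.212e-06 m

All arithmetic carries full precision; intermediates are shown rounded — one final rounding: 4 significant figures.
Convert: Sliding speed v = 1182 mm/s = 1.182 m/s. Distance covered L = v·t = 1.182 m/s × 201.8 s = 238.5 m.
Convert: Hardness H = 302.9 HV × 9.807 MPa/HV = 2971 MPa = 2.971e+09 Pa.
Convert: Pin diameter d = 26.30 mm = 0.02630 m. Contact area A = π·d²/4 = π·(0.02630 m)²/4 = 5.433e-04 m².
SI base units throughout: W = 69.06 N, H = 2.971e+09 Pa, K = 3.147e-04.
Archard relation: V = K·W·L/H = 3.147e-04 · 69.06 · 238.5 / 2.971e+09 = 1.745e-09 m³.
Depth h = V/A = 1.745e-09 / 5.433e-04 = 3.212e-06 m.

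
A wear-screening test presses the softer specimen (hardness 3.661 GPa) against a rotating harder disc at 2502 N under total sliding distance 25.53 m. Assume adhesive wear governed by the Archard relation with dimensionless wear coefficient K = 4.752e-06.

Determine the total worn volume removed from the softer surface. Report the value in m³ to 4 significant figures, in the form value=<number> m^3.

The intermediates appear rounded, and every step keeps full float precision; rounded once at the end, at 4 significant digits.
Hardness H = 3.661 GPa = 3.661e+09 Pa.
As SI base values: W = 2502 N, H = 3.661e+09 Pa, K = 4.752e-06.
Apply Archard: V = K·W·L/H = 4.752e-06 · 2502 · 25.53 / 3.661e+09 = 8.291e-11 m³.

value=8.291e-11 m^3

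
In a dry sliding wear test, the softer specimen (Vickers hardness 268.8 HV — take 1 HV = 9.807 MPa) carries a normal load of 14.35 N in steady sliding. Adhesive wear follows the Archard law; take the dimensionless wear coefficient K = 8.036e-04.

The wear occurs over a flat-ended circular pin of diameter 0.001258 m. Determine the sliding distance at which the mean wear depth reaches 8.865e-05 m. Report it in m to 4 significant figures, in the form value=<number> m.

Every step carries full precision; intermediates are displayed rounded; rounded just once to 4 significant figures.
Convert: Hardness H = 268.8 HV × 9.807 MPa/HV = 2636 MPa = 2.636e+09 Pa.
Convert: Contact area A = π·d²/4 = π·(0.001258 m)²/4 = 1.243e-06 m².
SI base units throughout: W = 14.35 N, H = 2.636e+09 Pa, K = 8.036e-04.
Permissible volume V_lim = h_lim·A = 8.865e-05 · 1.243e-06 = 1.102e-10 m³.
Sliding life L = V_lim·H/(K·W) = 1.102e-10 · 2.636e+09 / (8.036e-04 · 14.35) = 25.19 m.

value=25.19 m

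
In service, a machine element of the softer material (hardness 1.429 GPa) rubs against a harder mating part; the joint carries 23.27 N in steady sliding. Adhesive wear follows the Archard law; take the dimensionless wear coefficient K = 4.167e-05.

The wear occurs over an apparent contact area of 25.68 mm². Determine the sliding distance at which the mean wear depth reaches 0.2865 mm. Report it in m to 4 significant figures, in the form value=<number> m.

value=1.084e+04 m

Intermediate values are displayed rounded — the computation keeps full float precision; rounded just once to 4 significant figures.
Hardness H = 1.429 GPa = 1.429e+09 Pa.
Contact area A = 25.68 mm² = 2.568e-05 m².
Depth limit h_lim = 0.2865 mm = 2.865e-04 m.
In SI base units, W = 23.27 N, H = 1.429e+09 Pa, K = 4.167e-05.
Volume at the limit: V_lim = h_lim·A = 2.865e-04 · 2.568e-05 = 7.357e-09 m³.
So the life L = V_lim·H/(K·W) = 7.357e-09 · 1.429e+09 / (4.167e-05 · 23.27) = 1.084e+04 m.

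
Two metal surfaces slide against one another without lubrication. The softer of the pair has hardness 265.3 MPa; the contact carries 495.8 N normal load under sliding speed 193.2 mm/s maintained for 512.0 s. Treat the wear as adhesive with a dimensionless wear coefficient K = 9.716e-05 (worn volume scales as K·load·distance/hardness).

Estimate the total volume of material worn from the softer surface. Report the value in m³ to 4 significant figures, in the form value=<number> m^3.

The algebra holds exact precision; intermediates are displayed rounded; rounded once at the end: 4 significant figures.
Convert: Sliding speed v = 193.2 mm/s = 0.1932 m/s. Distance covered L = v·t = 0.1932 m/s × 512.0 s = 98.92 m.
Convert: Hardness H = 265.3 MPa = 2.653e+08 Pa.
Working in SI base units: W = 495.8 N, H = 2.653e+08 Pa, K = 9.716e-05.
Apply Archard: V = K·W·L/H = 9.716e-05 · 495.8 · 98.92 / 2.653e+08 = 1.796e-08 m³.

value=1.796e-08 m^3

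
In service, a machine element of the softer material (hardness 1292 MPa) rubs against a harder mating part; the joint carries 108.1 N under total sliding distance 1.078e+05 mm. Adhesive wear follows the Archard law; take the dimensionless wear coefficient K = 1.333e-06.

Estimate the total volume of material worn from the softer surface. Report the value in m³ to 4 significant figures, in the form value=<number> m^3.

value=1.202e-11 m^3

Intermediates are shown rounded, and the computation carries exact precision; a single final rounding: four significant figures.
Convert: Sliding distance L = 1.078e+05 mm = 107.8 m.
Convert: Hardness H = 1292 MPa = 1.292e+09 Pa.
In SI base units: W = 108.1 N, H = 1.292e+09 Pa, K = 1.333e-06.
Archard volume V = K·W·L/H = 1.333e-06 · 108.1 · 107.8 / 1.292e+09 = 1.202e-11 m³.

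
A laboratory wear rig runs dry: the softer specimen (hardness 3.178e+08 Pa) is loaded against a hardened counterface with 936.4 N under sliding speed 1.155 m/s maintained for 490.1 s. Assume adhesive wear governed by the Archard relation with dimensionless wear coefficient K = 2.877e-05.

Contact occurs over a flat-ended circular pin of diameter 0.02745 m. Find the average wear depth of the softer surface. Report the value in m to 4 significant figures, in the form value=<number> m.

All arithmetic runs at full float precision, and intermediate values are printed rounded; rounded once at the end: 4 significant digits.
Convert: Distance L = v·t = 1.155 m/s × 490.1 s = 566.1 m.
Convert: Contact area A = π·d²/4 = π·(0.02745 m)²/4 = 5.918e-04 m².
Expressed in SI base units: W = 936.4 N, H = 3.178e+08 Pa, K = 2.877e-05.
The Archard volume V = K·W·L/H = 2.877e-05 · 936.4 · 566.1 / 3.178e+08 = 4.799e-08 m³.
Mean wear depth h = V/A = 4.799e-08 / 5.918e-04 = 8.108e-05 m.

value=8.108e-05 m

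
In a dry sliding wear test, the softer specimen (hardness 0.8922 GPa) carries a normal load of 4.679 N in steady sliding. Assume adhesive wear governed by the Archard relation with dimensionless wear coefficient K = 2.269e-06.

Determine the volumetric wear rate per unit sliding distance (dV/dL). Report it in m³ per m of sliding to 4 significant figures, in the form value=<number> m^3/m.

All arithmetic carries exact precision; intermediate values appear rounded. Rounded once at the end, at four significant digits.
Hardness H = 0.8922 GPa = 8.922e+08 Pa.
Working in SI base units: W = 4.679 N, H = 8.922e+08 Pa, K = 2.269e-06.
Sliding wear rate dV/dL = K·W/H — distance-free: 2.269e-06 · 4.679 / 8.922e+08 = 1.190e-14 m³/m.

value=1.190e-14 m^3/m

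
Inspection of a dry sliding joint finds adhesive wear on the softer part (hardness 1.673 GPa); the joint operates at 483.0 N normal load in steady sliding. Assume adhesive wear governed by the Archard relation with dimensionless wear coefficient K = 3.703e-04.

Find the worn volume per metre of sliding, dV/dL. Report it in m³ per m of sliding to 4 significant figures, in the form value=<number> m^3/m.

Every step keeps full float precision, and intermediate values are shown rounded, and one last rounding: four significant figures.
Convert: Hardness H = 1.673 GPa = 1.673e+09 Pa.
Restated in SI base units: W = 483.0 N, H = 1.673e+09 Pa, K = 3.703e-04.
The wear rate dV/dL = K·W/H, per unit distance: 3.703e-04 · 483.0 / 1.673e+09 = 1.069e-10 m³/m.

value=1.069e-10 m^3/m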